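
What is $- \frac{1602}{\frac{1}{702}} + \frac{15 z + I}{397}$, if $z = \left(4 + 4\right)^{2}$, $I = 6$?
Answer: $- \frac{446466822}{397} \approx -1.1246 \cdot 10^{6}$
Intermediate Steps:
$z = 64$ ($z = 8^{2} = 64$)
$- \frac{1602}{\frac{1}{702}} + \frac{15 z + I}{397} = - \frac{1602}{\frac{1}{702}} + \frac{15 \cdot 64 + 6}{397} = - 1602 \frac{1}{\frac{1}{702}} + \left(960 + 6\right) \frac{1}{397} = \left(-1602\right) 702 + 966 \cdot \frac{1}{397} = -1124604 + \frac{966}{397} = - \frac{446466822}{397}$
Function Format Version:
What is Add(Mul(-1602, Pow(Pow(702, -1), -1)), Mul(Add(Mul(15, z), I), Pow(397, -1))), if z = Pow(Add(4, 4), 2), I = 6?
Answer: Rational(-446466822, 397) ≈ -1.1246e+6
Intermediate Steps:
z = 64 (z = Pow(8, 2) = 64)
Add(Mul(-1602, Pow(Pow(702, -1), -1)), Mul(Add(Mul(15, z), I), Pow(397, -1))) = Add(Mul(-1602, Pow(Pow(702, -1), -1)), Mul(Add(Mul(15, 64), 6), Pow(397, -1))) = Add(Mul(-1602, Pow(Rational(1, 702), -1)), Mul(Add(960, 6), Rational(1, 397))) = Add(Mul(-1602, 702), Mul(966, Rational(1, 397))) = Add(-1124604, Rational(966, 397)) = Rational(-446466822, 397)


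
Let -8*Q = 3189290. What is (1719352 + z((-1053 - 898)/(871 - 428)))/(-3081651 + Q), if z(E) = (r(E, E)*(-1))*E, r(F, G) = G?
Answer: -1349669216988/2732031195001 ≈ -0.49402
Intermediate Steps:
Q = -1594645/4 (Q = -⅛*3189290 = -1594645/4 ≈ -3.9866e+5)
z(E) = -E² (z(E) = (E*(-1))*E = (-E)*E = -E²)
(1719352 + z((-1053 - 898)/(871 - 428)))/(-3081651 + Q) = (1719352 - ((-1053 - 898)/(871 - 428))²)/(-3081651 - 1594645/4) = (1719352 - (-1951/443)²)/(-13921249/4) = (1719352 - (-1951*1/443)²)*(-4/13921249) = (1719352 - (-1951/443)²)*(-4/13921249) = (1719352 - 1*3806401/196249)*(-4/13921249) = (1719352 - 3806401/196249)*(-4/13921249) = (337417304247/196249)*(-4/13921249) = -1349669216988/2732031195001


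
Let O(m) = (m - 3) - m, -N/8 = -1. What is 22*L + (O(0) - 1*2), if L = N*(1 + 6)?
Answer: 1227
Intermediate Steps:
N = 8 (N = -8*(-1) = 8)
O(m) = -3 (O(m) = (-3 + m) - m = -3)
L = 56 (L = 8*(1 + 6) = 8*7 = 56)
22*L + (O(0) - 1*2) = 22*56 + (-3 - 1*2) = 1232 + (-3 - 2) = 1232 - 5 = 1227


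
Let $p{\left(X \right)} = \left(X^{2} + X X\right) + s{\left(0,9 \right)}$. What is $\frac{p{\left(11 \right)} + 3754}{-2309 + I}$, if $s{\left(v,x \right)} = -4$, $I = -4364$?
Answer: $- \frac{3992}{6673} \approx -0.59823$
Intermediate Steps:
$p{\left(X \right)} = -4 + 2 X^{2}$ ($p{\left(X \right)} = \left(X^{2} + X X\right) - 4 = \left(X^{2} + X^{2}\right) - 4 = 2 X^{2} - 4 = -4 + 2 X^{2}$)
$\frac{p{\left(11 \right)} + 3754}{-2309 + I} = \frac{\left(-4 + 2 \cdot 11^{2}\right) + 3754}{-2309 - 4364} = \frac{\left(-4 + 2 \cdot 121\right) + 3754}{-6673} = \left(\left(-4 + 242\right) + 3754\right) \left(- \frac{1}{6673}\right) = \left(238 + 3754\right) \left(- \frac{1}{6673}\right) = 3992 \left(- \frac{1}{6673}\right) = - \frac{3992}{6673}$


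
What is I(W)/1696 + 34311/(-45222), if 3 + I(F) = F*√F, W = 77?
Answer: -9721187/12782752 + 77*√77/1696 ≈ -0.36210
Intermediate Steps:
I(F) = -3 + F^(3/2) (I(F) = -3 + F*√F = -3 + F^(3/2))
I(W)/1696 + 34311/(-45222) = (-3 + 77^(3/2))/1696 + 34311/(-45222) = (-3 + 77*√77)*(1/1696) + 34311*(-1/45222) = (-3/1696 + 77*√77/1696) - 11437/15074 = -9721187/12782752 + 77*√77/1696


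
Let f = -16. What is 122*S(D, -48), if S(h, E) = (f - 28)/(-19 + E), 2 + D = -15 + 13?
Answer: 5368/67 ≈ 80.119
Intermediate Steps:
D = -4 (D = -2 + (-15 + 13) = -2 - 2 = -4)
S(h, E) = -44/(-19 + E) (S(h, E) = (-16 - 28)/(-19 + E) = -44/(-19 + E))
122*S(D, -48) = 122*(-44/(-19 - 48)) = 122*(-44/(-67)) = 122*(-44*(-1/67)) = 122*(44/67) = 5368/67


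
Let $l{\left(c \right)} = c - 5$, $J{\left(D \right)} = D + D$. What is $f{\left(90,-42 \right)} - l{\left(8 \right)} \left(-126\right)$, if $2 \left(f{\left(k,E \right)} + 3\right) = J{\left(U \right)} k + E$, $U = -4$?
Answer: $-6$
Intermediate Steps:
$J{\left(D \right)} = 2 D$
$l{\left(c \right)} = -5 + c$
$f{\left(k,E \right)} = -3 + \frac{E}{2} - 4 k$ ($f{\left(k,E \right)} = -3 + \frac{2 \left(-4\right) k + E}{2} = -3 + \frac{- 8 k + E}{2} = -3 + \frac{E - 8 k}{2} = -3 + \left(\frac{E}{2} - 4 k\right) = -3 + \frac{E}{2} - 4 k$)
$f{\left(90,-42 \right)} - l{\left(8 \right)} \left(-126\right) = \left(-3 + \frac{1}{2} \left(-42\right) - 360\right) - \left(-5 + 8\right) \left(-126\right) = \left(-3 - 21 - 360\right) - 3 \left(-126\right) = -384 - -378 = -384 + 378 = -6$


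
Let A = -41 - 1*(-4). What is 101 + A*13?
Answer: -380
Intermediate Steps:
A = -37 (A = -41 + 4 = -37)
101 + A*13 = 101 - 37*13 = 101 - 481 = -380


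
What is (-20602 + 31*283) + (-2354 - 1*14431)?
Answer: -28614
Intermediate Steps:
(-20602 + 31*283) + (-2354 - 1*14431) = (-20602 + 8773) + (-2354 - 14431) = -11829 - 16785 = -28614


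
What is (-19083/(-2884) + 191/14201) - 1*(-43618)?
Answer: 1786676573239/40955684 ≈ 43625.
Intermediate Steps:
(-19083/(-2884) + 191/14201) - 1*(-43618) = (-19083*(-1/2884) + 191*(1/14201)) + 43618 = (19083/2884 + 191/14201) + 43618 = 271548527/40955684 + 43618 = 1786676573239/40955684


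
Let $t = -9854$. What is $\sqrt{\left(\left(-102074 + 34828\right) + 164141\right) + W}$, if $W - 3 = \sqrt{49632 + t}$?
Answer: $\sqrt{96898 + \sqrt{39778}} \approx 311.6$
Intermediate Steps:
$W = 3 + \sqrt{39778}$ ($W = 3 + \sqrt{49632 - 9854} = 3 + \sqrt{39778} \approx 202.44$)
$\sqrt{\left(\left(-102074 + 34828\right) + 164141\right) + W} = \sqrt{\left(\left(-102074 + 34828\right) + 164141\right) + \left(3 + \sqrt{39778}\right)} = \sqrt{\left(-67246 + 164141\right) + \left(3 + \sqrt{39778}\right)} = \sqrt{96895 + \left(3 + \sqrt{39778}\right)} = \sqrt{96898 + \sqrt{39778}}$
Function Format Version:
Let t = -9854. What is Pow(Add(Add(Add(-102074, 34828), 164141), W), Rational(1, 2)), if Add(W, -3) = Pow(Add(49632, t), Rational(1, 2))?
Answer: Pow(Add(96898, Pow(39778, Rational(1, 2))), Rational(1, 2)) ≈ 311.60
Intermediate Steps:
W = Add(3, Pow(39778, Rational(1, 2))) (W = Add(3, Pow(Add(49632, -9854), Rational(1, 2))) = Add(3, Pow(39778, Rational(1, 2))) ≈ 202.44)
Pow(Add(Add(Add(-102074, 34828), 164141), W), Rational(1, 2)) = Pow(Add(Add(Add(-102074, 34828), 164141), Add(3, Pow(39778, Rational(1, 2)))), Rational(1, 2)) = Pow(Add(Add(-67246, 164141), Add(3, Pow(39778, Rational(1, 2)))), Rational(1, 2)) = Pow(Add(96895, Add(3, Pow(39778, Rational(1, 2)))), Rational(1, 2)) = Pow(Add(96898, Pow(39778, Rational(1, 2))), Rational(1, 2))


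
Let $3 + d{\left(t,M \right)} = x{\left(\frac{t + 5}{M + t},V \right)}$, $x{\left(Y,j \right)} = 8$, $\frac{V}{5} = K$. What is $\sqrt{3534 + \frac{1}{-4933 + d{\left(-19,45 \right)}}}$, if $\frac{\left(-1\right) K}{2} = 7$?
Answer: $\frac{\sqrt{1340997427}}{616} \approx 59.447$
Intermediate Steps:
$K = -14$ ($K = \left(-2\right) 7 = -14$)
$V = -70$ ($V = 5 \left(-14\right) = -70$)
$d{\left(t,M \right)} = 5$ ($d{\left(t,M \right)} = -3 + 8 = 5$)
$\sqrt{3534 + \frac{1}{-4933 + d{\left(-19,45 \right)}}} = \sqrt{3534 + \frac{1}{-4933 + 5}} = \sqrt{3534 + \frac{1}{-4928}} = \sqrt{3534 - \frac{1}{4928}} = \sqrt{\frac{17415551}{4928}} = \frac{\sqrt{1340997427}}{616}$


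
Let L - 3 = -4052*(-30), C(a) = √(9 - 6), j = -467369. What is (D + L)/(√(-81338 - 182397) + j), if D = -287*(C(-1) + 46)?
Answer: -(108361 - 287*√3)/(467369 - I*√263735) ≈ -0.23079 - 0.00025359*I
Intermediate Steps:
C(a) = √3
D = -13202 - 287*√3 (D = -287*(√3 + 46) = -287*(46 + √3) = -13202 - 287*√3 ≈ -13699.)
L = 121563 (L = 3 - 4052*(-30) = 3 + 121560 = 121563)
(D + L)/(√(-81338 - 182397) + j) = ((-13202 - 287*√3) + 121563)/(√(-81338 - 182397) - 467369) = (108361 - 287*√3)/(√(-263735) - 467369) = (108361 - 287*√3)/(I*√263735 - 467369) = (108361 - 287*√3)/(-467369 + I*√263735)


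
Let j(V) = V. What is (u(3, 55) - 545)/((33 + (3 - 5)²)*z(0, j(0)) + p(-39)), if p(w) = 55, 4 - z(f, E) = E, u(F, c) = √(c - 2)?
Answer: -545/203 + √53/203 ≈ -2.6489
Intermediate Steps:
u(F, c) = √(-2 + c)
z(f, E) = 4 - E
(u(3, 55) - 545)/((33 + (3 - 5)²)*z(0, j(0)) + p(-39)) = (√(-2 + 55) - 545)/((33 + (3 - 5)²)*(4 - 1*0) + 55) = (√53 - 545)/((33 + (-2)²)*(4 + 0) + 55) = (-545 + √53)/((33 + 4)*4 + 55) = (-545 + √53)/(37*4 + 55) = (-545 + √53)/(148 + 55) = (-545 + √53)/203 = (-545 + √53)*(1/203) = -545/203 + √53/203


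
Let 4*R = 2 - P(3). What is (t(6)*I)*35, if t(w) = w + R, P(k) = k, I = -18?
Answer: -7245/2 ≈ -3622.5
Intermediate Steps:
R = -¼ (R = (2 - 1*3)/4 = (2 - 3)/4 = (¼)*(-1) = -¼ ≈ -0.25000)
t(w) = -¼ + w (t(w) = w - ¼ = -¼ + w)
(t(6)*I)*35 = ((-¼ + 6)*(-18))*35 = ((23/4)*(-18))*35 = -207/2*35 = -7245/2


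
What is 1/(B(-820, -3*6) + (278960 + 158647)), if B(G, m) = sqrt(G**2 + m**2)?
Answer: 437607/191499213725 - 2*sqrt(168181)/191499213725 ≈ 2.2809e-6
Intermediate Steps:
1/(B(-820, -3*6) + (278960 + 158647)) = 1/(sqrt((-820)**2 + (-3*6)**2) + (278960 + 158647)) = 1/(sqrt(672400 + (-18)**2) + 437607) = 1/(sqrt(672400 + 324) + 437607) = 1/(sqrt(672724) + 437607) = 1/(2*sqrt(168181) + 437607) = 1/(437607 + 2*sqrt(168181))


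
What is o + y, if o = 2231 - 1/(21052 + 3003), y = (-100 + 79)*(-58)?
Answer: 82965694/24055 ≈ 3449.0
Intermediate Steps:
y = 1218 (y = -21*(-58) = 1218)
o = 53666704/24055 (o = 2231 - 1/24055 = 53666704/24055 ≈ 2231.0)
o + y = 53666704/24055 + 1218 = 82965694/24055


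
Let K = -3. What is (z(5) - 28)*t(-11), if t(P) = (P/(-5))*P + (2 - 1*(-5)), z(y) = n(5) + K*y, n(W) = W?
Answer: 3268/5 ≈ 653.60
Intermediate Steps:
z(y) = 5 - 3*y
t(P) = 7 - P²/5 (t(P) = (P*(-⅕))*P + (2 + 5) = (-P/5)*P + 7 = -P²/5 + 7 = 7 - P²/5)
(z(5) - 28)*t(-11) = ((5 - 3*5) - 28)*(7 - ⅕*(-11)²) = ((5 - 15) - 28)*(7 - ⅕*121) = (-10 - 28)*(7 - 121/5) = -38*(-86/5) = 3268/5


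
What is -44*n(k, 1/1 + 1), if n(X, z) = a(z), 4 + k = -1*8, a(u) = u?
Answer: -88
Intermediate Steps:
k = -12 (k = -4 - 1*8 = -4 - 8 = -12)
n(X, z) = z
-44*n(k, 1/1 + 1) = -44*(1/1 + 1) = -44*(1 + 1) = -44*2 = -88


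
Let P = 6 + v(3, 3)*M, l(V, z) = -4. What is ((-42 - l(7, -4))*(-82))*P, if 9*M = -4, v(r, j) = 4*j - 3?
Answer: 6232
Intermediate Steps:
v(r, j) = -3 + 4*j
M = -4/9 (M = (⅑)*(-4) = -4/9 ≈ -0.44444)
P = 2 (P = 6 + (-3 + 4*3)*(-4/9) = 6 + (-3 + 12)*(-4/9) = 6 + 9*(-4/9) = 6 - 4 = 2)
((-42 - l(7, -4))*(-82))*P = ((-42 - 1*(-4))*(-82))*2 = ((-42 + 4)*(-82))*2 = -38*(-82)*2 = 3116*2 = 6232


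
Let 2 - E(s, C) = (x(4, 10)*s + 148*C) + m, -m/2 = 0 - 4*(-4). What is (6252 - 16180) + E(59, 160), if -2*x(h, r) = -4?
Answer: -33692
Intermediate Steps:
m = -32 (m = -2*(0 - 4*(-4)) = -2*(0 + 16) = -2*16 = -32)
x(h, r) = 2 (x(h, r) = -½*(-4) = 2)
E(s, C) = 34 - 148*C - 2*s (E(s, C) = 2 - ((2*s + 148*C) - 32) = 2 - (-32 + 2*s + 148*C) = 2 + (32 - 148*C - 2*s) = 34 - 148*C - 2*s)
(6252 - 16180) + E(59, 160) = (6252 - 16180) + (34 - 148*160 - 2*59) = -9928 + (34 - 23680 - 118) = -9928 - 23764 = -33692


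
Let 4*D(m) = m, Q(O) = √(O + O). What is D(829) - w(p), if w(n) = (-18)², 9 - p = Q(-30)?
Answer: -467/4 ≈ -116.75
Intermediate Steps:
Q(O) = √2*√O (Q(O) = √(2*O) = √2*√O)
D(m) = m/4
p = 9 - 2*I*√15 (p = 9 - √2*√(-30) = 9 - √2*I*√30 = 9 - 2*I*√15 ≈ 9.0 - 7.746*I)
w(n) = 324
D(829) - w(p) = (¼)*829 - 1*324 = 829/4 - 324 = -467/4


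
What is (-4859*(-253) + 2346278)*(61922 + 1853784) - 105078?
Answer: 6849807847052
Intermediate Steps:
(-4859*(-253) + 2346278)*(61922 + 1853784) - 105078 = (1229327 + 2346278)*1915706 - 105078 = 3575605*1915706 - 105078 = 6849807952130 - 105078 = 6849807847052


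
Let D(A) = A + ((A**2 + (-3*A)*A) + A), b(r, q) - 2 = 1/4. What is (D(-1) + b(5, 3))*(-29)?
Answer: 203/4 ≈ 50.750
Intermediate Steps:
b(r, q) = 9/4 (b(r, q) = 2 + 1/4 = 9/4)
D(A) = -2*A**2 + 2*A (D(A) = A + ((A**2 - 3*A**2) + A) = A + (-2*A**2 + A) = A + (A - 2*A**2) = -2*A**2 + 2*A)
(D(-1) + b(5, 3))*(-29) = (2*(-1)*(1 - 1*(-1)) + 9/4)*(-29) = (2*(-1)*(1 + 1) + 9/4)*(-29) = (2*(-1)*2 + 9/4)*(-29) = (-4 + 9/4)*(-29) = -7/4*(-29) = 203/4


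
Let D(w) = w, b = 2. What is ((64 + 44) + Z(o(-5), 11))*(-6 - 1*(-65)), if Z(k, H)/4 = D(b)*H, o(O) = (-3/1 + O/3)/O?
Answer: 11564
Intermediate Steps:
o(O) = (-3 + O/3)/O (o(O) = (-3*1 + O*(⅓))/O = (-3 + O/3)/O)
Z(k, H) = 8*H (Z(k, H) = 4*(2*H) = 8*H)
((64 + 44) + Z(o(-5), 11))*(-6 - 1*(-65)) = ((64 + 44) + 8*11)*(-6 - 1*(-65)) = (108 + 88)*(-6 + 65) = 196*59 = 11564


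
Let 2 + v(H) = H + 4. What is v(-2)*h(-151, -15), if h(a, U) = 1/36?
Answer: 0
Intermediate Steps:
v(H) = 2 + H (v(H) = -2 + (H + 4) = -2 + (4 + H) = 2 + H)
h(a, U) = 1/36
v(-2)*h(-151, -15) = (2 - 2)*(1/36) = 0*(1/36) = 0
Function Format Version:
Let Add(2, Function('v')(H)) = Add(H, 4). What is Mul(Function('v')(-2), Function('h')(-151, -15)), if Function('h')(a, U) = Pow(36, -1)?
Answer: 0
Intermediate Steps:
Function('v')(H) = Add(2, H) (Function('v')(H) = Add(-2, Add(H, 4)) = Add(-2, Add(4, H)) = Add(2, H))
Function('h')(a, U) = Rational(1, 36)
Mul(Function('v')(-2), Function('h')(-151, -15)) = Mul(Add(2, -2), Rational(1, 36)) = Mul(0, Rational(1, 36)) = 0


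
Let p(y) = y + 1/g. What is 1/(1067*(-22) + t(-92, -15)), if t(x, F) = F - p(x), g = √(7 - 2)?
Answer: -116985/2737098044 + √5/2737098044 ≈ -4.2740e-5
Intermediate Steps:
g = √5 ≈ 2.2361
p(y) = y + √5/5 (p(y) = y + 1/(√5) = y + √5/5)
t(x, F) = F - x - √5/5 (t(x, F) = F - (x + √5/5) = F + (-x - √5/5) = F - x - √5/5)
1/(1067*(-22) + t(-92, -15)) = 1/(1067*(-22) + (-15 - 1*(-92) - √5/5)) = 1/(-23474 + (-15 + 92 - √5/5)) = 1/(-23474 + (77 - √5/5)) = 1/(-23397 - √5/5)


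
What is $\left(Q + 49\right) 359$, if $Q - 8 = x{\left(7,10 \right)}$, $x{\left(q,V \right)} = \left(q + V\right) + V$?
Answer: $30156$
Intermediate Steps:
$x{\left(q,V \right)} = q + 2 V$ ($x{\left(q,V \right)} = \left(V + q\right) + V = q + 2 V$)
$Q = 35$ ($Q = 8 + \left(7 + 2 \cdot 10\right) = 8 + \left(7 + 20\right) = 8 + 27 = 35$)
$\left(Q + 49\right) 359 = \left(35 + 49\right) 359 = 84 \cdot 359 = 30156$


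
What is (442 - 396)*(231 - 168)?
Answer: 2898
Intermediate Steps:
(442 - 396)*(231 - 168) = 46*63 = 2898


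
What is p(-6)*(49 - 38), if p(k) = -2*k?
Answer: 132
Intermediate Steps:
p(-6)*(49 - 38) = (-2*(-6))*(49 - 38) = 12*11 = 132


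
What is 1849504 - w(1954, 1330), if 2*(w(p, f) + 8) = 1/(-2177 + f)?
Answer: 3133073329/1694 ≈ 1.8495e+6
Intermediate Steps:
w(p, f) = -8 + 1/(2*(-2177 + f))
1849504 - w(1954, 1330) = 1849504 - (34833 - 16*1330)/(2*(-2177 + 1330)) = 1849504 - (34833 - 21280)/(2*(-847)) = 1849504 - (-1)*13553/(2*847) = 1849504 - 1*(-13553/1694) = 1849504 + 13553/1694 = 3133073329/1694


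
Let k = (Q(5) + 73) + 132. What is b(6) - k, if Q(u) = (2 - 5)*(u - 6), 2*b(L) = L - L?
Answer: -208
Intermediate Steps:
b(L) = 0 (b(L) = (L - L)/2 = (½)*0 = 0)
Q(u) = 18 - 3*u (Q(u) = -3*(-6 + u) = 18 - 3*u)
k = 208 (k = ((18 - 3*5) + 73) + 132 = ((18 - 15) + 73) + 132 = (3 + 73) + 132 = 76 + 132 = 208)
b(6) - k = 0 - 1*208 = 0 - 208 = -208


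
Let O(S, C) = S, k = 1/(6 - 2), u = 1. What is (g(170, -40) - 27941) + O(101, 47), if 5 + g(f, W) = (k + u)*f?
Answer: -55265/2 ≈ -27633.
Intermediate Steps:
k = ¼ (k = 1/4 = ¼ ≈ 0.25000)
g(f, W) = -5 + 5*f/4 (g(f, W) = -5 + (¼ + 1)*f = -5 + 5*f/4)
(g(170, -40) - 27941) + O(101, 47) = ((-5 + (5/4)*170) - 27941) + 101 = ((-5 + 425/2) - 27941) + 101 = (415/2 - 27941) + 101 = -55467/2 + 101 = -55265/2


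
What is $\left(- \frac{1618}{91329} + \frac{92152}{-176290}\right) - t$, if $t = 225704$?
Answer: $- \frac{1816965496390934}{8050194705} \approx -2.257 \cdot 10^{5}$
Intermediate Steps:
$\left(- \frac{1618}{91329} + \frac{92152}{-176290}\right) - t = \left(- \frac{1618}{91329} + \frac{92152}{-176290}\right) - 225704 = \left(\left(-1618\right) \frac{1}{91329} + 92152 \left(- \frac{1}{176290}\right)\right) - 225704 = \left(- \frac{1618}{91329} - \frac{46076}{88145}\right) - 225704 = - \frac{4350693614}{8050194705} - 225704 = - \frac{1816965496390934}{8050194705}$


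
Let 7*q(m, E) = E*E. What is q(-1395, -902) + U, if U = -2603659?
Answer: -17412009/7 ≈ -2.4874e+6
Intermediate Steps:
q(m, E) = E²/7 (q(m, E) = (E*E)/7 = E²/7)
q(-1395, -902) + U = (⅐)*(-902)² - 2603659 = (⅐)*813604 - 2603659 = 813604/7 - 2603659 = -17412009/7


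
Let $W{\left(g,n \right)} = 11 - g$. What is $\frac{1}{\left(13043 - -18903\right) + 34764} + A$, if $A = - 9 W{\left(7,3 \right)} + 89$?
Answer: $\frac{3535631}{66710} \approx 53.0$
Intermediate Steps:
$A = 53$ ($A = - 9 \left(11 - 7\right) + 89 = \left(-9\right) 4 + 89 = -36 + 89 = 53$)
$\frac{1}{\left(13043 - -18903\right) + 34764} + A = \frac{1}{\left(13043 - -18903\right) + 34764} + 53 = \frac{1}{\left(13043 + 18903\right) + 34764} + 53 = \frac{1}{31946 + 34764} + 53 = \frac{1}{66710} + 53 = \frac{3535631}{66710}$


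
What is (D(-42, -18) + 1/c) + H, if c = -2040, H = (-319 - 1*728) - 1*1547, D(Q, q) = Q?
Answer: -5377441/2040 ≈ -2636.0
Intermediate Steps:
H = -2594 (H = (-319 - 728) - 1547 = -1047 - 1547 = -2594)
(D(-42, -18) + 1/c) + H = (-42 + 1/(-2040)) - 2594 = (-42 - 1/2040) - 2594 = -85681/2040 - 2594 = -5377441/2040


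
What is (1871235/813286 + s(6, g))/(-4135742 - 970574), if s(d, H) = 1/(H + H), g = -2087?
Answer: -1952430401/4333546260551356 ≈ -4.5054e-7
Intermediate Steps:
s(d, H) = 1/(2*H)
(1871235/813286 + s(6, g))/(-4135742 - 970574) = (1871235/813286 + (½)/(-2087))/(-4135742 - 970574) = (1871235*(1/813286) + (½)*(-1/2087))/(-5106316) = (1871235/813286 - 1/4174)*(-1/5106316) = (1952430401/848663941)*(-1/5106316) = -1952430401/4333546260551356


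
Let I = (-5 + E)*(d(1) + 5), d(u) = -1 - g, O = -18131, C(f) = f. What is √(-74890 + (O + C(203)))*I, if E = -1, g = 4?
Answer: 0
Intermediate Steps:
d(u) = -5 (d(u) = -1 - 1*4 = -1 - 4 = -5)
I = 0 (I = (-5 - 1)*(-5 + 5) = -6*0 = 0)
√(-74890 + (O + C(203)))*I = √(-74890 + (-18131 + 203))*0 = √(-74890 - 17928)*0 = √(-92818)*0 = (I*√92818)*0 = 0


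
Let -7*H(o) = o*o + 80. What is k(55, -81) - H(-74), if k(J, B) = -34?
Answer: 5318/7 ≈ 759.71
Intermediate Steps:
H(o) = -80/7 - o**2/7 (H(o) = -(o*o + 80)/7 = -(o**2 + 80)/7 = -(80 + o**2)/7 = -80/7 - o**2/7)
k(55, -81) - H(-74) = -34 - (-80/7 - 1/7*(-74)**2) = -34 - (-80/7 - 1/7*5476) = -34 - (-80/7 - 5476/7) = -34 - 1*(-5556/7) = -34 + 5556/7 = 5318/7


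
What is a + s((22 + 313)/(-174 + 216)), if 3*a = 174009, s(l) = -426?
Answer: 57577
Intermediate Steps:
a = 58003 (a = (⅓)*174009 = 58003)
a + s((22 + 313)/(-174 + 216)) = 58003 - 426 = 57577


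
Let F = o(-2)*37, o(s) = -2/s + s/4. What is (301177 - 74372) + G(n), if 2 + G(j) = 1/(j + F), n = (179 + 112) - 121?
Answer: 85504733/377 ≈ 2.2680e+5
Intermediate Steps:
o(s) = -2/s + s/4 (o(s) = -2/s + s*(¼) = -2/s + s/4)
n = 170 (n = 291 - 121 = 170)
F = 37/2 (F = (-2/(-2) + (¼)*(-2))*37 = (-2*(-½) - ½)*37 = (1 - ½)*37 = (½)*37 = 37/2 ≈ 18.500)
G(j) = -2 + 1/(37/2 + j) (G(j) = -2 + 1/(j + 37/2) = -2 + 1/(37/2 + j))
(301177 - 74372) + G(n) = (301177 - 74372) + 4*(-18 - 1*170)/(37 + 2*170) = 226805 + 4*(-18 - 170)/(37 + 340) = 226805 + 4*(-188)/377 = 226805 + 4*(1/377)*(-188) = 226805 - 752/377 = 85504733/377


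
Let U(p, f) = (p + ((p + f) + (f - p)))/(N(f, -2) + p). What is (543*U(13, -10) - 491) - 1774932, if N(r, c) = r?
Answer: -1776690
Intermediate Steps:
U(p, f) = (p + 2*f)/(f + p) (U(p, f) = (p + ((p + f) + (f - p)))/(f + p) = (p + ((f + p) + (f - p)))/(f + p) = (p + 2*f)/(f + p))
(543*U(13, -10) - 491) - 1774932 = (543*((13 + 2*(-10))/(-10 + 13)) - 491) - 1774932 = (543*((13 - 20)/3) - 491) - 1774932 = (543*((⅓)*(-7)) - 491) - 1774932 = (543*(-7/3) - 491) - 1774932 = (-1267 - 491) - 1774932 = -1758 - 1774932 = -1776690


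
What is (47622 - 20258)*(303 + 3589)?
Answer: 106500688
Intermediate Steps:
(47622 - 20258)*(303 + 3589) = 27364*3892 = 106500688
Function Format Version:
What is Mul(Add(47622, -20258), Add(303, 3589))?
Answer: 106500688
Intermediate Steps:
Mul(Add(47622, -20258), Add(303, 3589)) = Mul(27364, 3892) = 106500688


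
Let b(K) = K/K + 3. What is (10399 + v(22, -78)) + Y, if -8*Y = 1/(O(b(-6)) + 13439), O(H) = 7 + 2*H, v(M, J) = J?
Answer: 1110869871/107632 ≈ 10321.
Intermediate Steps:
b(K) = 4 (b(K) = 1 + 3 = 4)
Y = -1/107632 (Y = -1/(8*((7 + 2*4) + 13439)) = -1/(8*((7 + 8) + 13439)) = -1/(8*(15 + 13439)) = -1/8/13454 = -1/8*1/13454 = -1/107632 ≈ -9.2909e-6)
(10399 + v(22, -78)) + Y = (10399 - 78) - 1/107632 = 10321 - 1/107632 = 1110869871/107632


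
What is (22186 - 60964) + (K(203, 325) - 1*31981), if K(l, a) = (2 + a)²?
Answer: 36170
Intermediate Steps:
(22186 - 60964) + (K(203, 325) - 1*31981) = (22186 - 60964) + ((2 + 325)² - 1*31981) = -38778 + (327² - 31981) = -38778 + (106929 - 31981) = -38778 + 74948 = 36170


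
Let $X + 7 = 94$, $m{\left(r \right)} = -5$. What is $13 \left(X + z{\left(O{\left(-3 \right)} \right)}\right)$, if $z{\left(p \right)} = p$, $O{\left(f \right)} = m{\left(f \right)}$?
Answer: $1066$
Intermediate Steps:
$O{\left(f \right)} = -5$
$X = 87$ ($X = -7 + 94 = 87$)
$13 \left(X + z{\left(O{\left(-3 \right)} \right)}\right) = 13 \left(87 - 5\right) = 13 \cdot 82 = 1066$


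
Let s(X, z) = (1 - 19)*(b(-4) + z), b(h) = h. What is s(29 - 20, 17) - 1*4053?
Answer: -4287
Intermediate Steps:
s(X, z) = 72 - 18*z (s(X, z) = (1 - 19)*(-4 + z) = -18*(-4 + z) = 72 - 18*z)
s(29 - 20, 17) - 1*4053 = (72 - 18*17) - 1*4053 = (72 - 306) - 4053 = -234 - 4053 = -4287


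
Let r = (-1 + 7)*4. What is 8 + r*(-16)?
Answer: -376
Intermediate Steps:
r = 24 (r = 6*4 = 24)
8 + r*(-16) = 8 + 24*(-16) = 8 - 384 = -376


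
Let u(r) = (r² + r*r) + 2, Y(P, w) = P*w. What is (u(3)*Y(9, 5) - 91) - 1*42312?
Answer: -41503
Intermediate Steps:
u(r) = 2 + 2*r² (u(r) = (r² + r²) + 2 = 2*r² + 2 = 2 + 2*r²)
(u(3)*Y(9, 5) - 91) - 1*42312 = ((2 + 2*3²)*(9*5) - 91) - 1*42312 = ((2 + 2*9)*45 - 91) - 42312 = ((2 + 18)*45 - 91) - 42312 = (20*45 - 91) - 42312 = (900 - 91) - 42312 = 809 - 42312 = -41503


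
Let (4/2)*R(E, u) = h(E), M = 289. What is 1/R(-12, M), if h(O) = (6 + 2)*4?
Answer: 1/16 ≈ 0.062500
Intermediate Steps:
h(O) = 32 (h(O) = 8*4 = 32)
R(E, u) = 16 (R(E, u) = (½)*32 = 16)
1/R(-12, M) = 1/16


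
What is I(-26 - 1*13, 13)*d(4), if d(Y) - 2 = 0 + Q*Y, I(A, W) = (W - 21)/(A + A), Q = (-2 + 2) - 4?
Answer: -56/39 ≈ -1.4359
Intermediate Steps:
Q = -4 (Q = 0 - 4 = -4)
I(A, W) = (-21 + W)/(2*A) (I(A, W) = (-21 + W)/((2*A)) = (-21 + W)*(1/(2*A)) = (-21 + W)/(2*A))
d(Y) = 2 - 4*Y (d(Y) = 2 + (0 - 4*Y) = 2 - 4*Y)
I(-26 - 1*13, 13)*d(4) = ((-21 + 13)/(2*(-26 - 1*13)))*(2 - 4*4) = ((1/2)*(-8)/(-26 - 13))*(2 - 16) = ((1/2)*(-8)/(-39))*(-14) = ((1/2)*(-1/39)*(-8))*(-14) = (4/39)*(-14) = -56/39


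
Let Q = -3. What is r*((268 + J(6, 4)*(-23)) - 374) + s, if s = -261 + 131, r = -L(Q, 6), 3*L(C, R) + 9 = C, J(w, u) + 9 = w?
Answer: -278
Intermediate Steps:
J(w, u) = -9 + w
L(C, R) = -3 + C/3
r = 4 (r = -(-3 + (⅓)*(-3)) = -(-3 - 1) = -1*(-4) = 4)
s = -130
r*((268 + J(6, 4)*(-23)) - 374) + s = 4*((268 + (-9 + 6)*(-23)) - 374) - 130 = 4*((268 - 3*(-23)) - 374) - 130 = 4*((268 + 69) - 374) - 130 = 4*(337 - 374) - 130 = 4*(-37) - 130 = -148 - 130 = -278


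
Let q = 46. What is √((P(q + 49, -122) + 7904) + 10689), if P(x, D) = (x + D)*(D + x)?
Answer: √19322 ≈ 139.00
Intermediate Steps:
P(x, D) = (D + x)² (P(x, D) = (D + x)*(D + x) = (D + x)²)
√((P(q + 49, -122) + 7904) + 10689) = √(((-122 + (46 + 49))² + 7904) + 10689) = √(((-122 + 95)² + 7904) + 10689) = √(((-27)² + 7904) + 10689) = √((729 + 7904) + 10689) = √(8633 + 10689) = √19322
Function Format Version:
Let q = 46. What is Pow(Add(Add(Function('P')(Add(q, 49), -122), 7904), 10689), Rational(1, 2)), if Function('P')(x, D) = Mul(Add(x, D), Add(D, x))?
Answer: Pow(19322, Rational(1, 2)) ≈ 139.00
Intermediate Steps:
Function('P')(x, D) = Pow(Add(D, x), 2) (Function('P')(x, D) = Mul(Add(D, x), Add(D, x)) = Pow(Add(D, x), 2))
Pow(Add(Add(Function('P')(Add(q, 49), -122), 7904), 10689), Rational(1, 2)) = Pow(Add(Add(Pow(Add(-122, Add(46, 49)), 2), 7904), 10689), Rational(1, 2)) = Pow(Add(Add(Pow(Add(-122, 95), 2), 7904), 10689), Rational(1, 2)) = Pow(Add(Add(Pow(-27, 2), 7904), 10689), Rational(1, 2)) = Pow(Add(Add(729, 7904), 10689), Rational(1, 2)) = Pow(Add(8633, 10689), Rational(1, 2)) = Pow(19322, Rational(1, 2))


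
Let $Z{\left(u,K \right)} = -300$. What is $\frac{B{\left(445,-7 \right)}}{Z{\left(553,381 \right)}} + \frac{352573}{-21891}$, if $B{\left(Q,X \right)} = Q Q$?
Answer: $- \frac{59209829}{87564} \approx -676.19$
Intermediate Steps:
$B{\left(Q,X \right)} = Q^{2}$
$\frac{B{\left(445,-7 \right)}}{Z{\left(553,381 \right)}} + \frac{352573}{-21891} = \frac{445^{2}}{-300} + \frac{352573}{-21891} = 198025 \left(- \frac{1}{300}\right) + 352573 \left(- \frac{1}{21891}\right) = - \frac{7921}{12} - \frac{352573}{21891} = - \frac{59209829}{87564}$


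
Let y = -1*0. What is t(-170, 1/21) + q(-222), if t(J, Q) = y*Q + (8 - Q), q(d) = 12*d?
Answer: -55777/21 ≈ -2656.0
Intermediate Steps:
y = 0
t(J, Q) = 8 - Q (t(J, Q) = 0*Q + (8 - Q) = 0 + (8 - Q) = 8 - Q)
t(-170, 1/21) + q(-222) = (8 - 1/21) + 12*(-222) = (8 - 1*1/21) - 2664 = (8 - 1/21) - 2664 = 167/21 - 2664 = -55777/21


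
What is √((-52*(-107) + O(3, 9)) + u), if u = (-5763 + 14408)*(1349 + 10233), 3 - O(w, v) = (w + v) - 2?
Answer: √100131947 ≈ 10007.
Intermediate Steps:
O(w, v) = 5 - v - w (O(w, v) = 3 - ((w + v) - 2) = 3 - ((v + w) - 2) = 3 - (-2 + v + w) = 3 + (2 - v - w) = 5 - v - w)
u = 100126390 (u = 8645*11582 = 100126390)
√((-52*(-107) + O(3, 9)) + u) = √((-52*(-107) + (5 - 1*9 - 1*3)) + 100126390) = √((5564 + (5 - 9 - 3)) + 100126390) = √((5564 - 7) + 100126390) = √(5557 + 100126390) = √100131947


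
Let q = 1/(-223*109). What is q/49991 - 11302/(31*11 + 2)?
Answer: -13733413240917/416790014291 ≈ -32.950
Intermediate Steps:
q = -1/24307 (q = 1/(-24307) = -1/24307 ≈ -4.1140e-5)
q/49991 - 11302/(31*11 + 2) = -1/24307/49991 - 11302/(31*11 + 2) = -1/24307*1/49991 - 11302/(341 + 2) = -1/1215131237 - 11302/343 = -13733413240917/416790014291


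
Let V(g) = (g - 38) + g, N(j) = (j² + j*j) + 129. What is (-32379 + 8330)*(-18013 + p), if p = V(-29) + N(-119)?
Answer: -248714758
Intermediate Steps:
N(j) = 129 + 2*j² (N(j) = (j² + j²) + 129 = 2*j² + 129 = 129 + 2*j²)
V(g) = -38 + 2*g (V(g) = (-38 + g) + g = -38 + 2*g)
p = 28355 (p = (-38 + 2*(-29)) + (129 + 2*(-119)²) = (-38 - 58) + (129 + 2*14161) = -96 + (129 + 28322) = -96 + 28451 = 28355)
(-32379 + 8330)*(-18013 + p) = (-32379 + 8330)*(-18013 + 28355) = -24049*10342 = -248714758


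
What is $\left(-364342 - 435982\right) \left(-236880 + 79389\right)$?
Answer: $126043827084$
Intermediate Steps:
$\left(-364342 - 435982\right) \left(-236880 + 79389\right) = \left(-800324\right) \left(-157491\right) = 126043827084$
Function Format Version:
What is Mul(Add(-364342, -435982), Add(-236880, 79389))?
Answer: 126043827084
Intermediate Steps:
Mul(Add(-364342, -435982), Add(-236880, 79389)) = Mul(-800324, -157491) = 126043827084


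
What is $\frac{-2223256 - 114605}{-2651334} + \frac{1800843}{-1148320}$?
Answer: $- \frac{348337288507}{507429976480} \approx -0.68647$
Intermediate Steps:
$\frac{-2223256 - 114605}{-2651334} + \frac{1800843}{-1148320} = \left(-2223256 - 114605\right) \left(- \frac{1}{2651334}\right) + 1800843 \left(- \frac{1}{1148320}\right) = \left(-2337861\right) \left(- \frac{1}{2651334}\right) - \frac{1800843}{1148320} = \frac{779287}{883778} - \frac{1800843}{1148320} = - \frac{348337288507}{507429976480}$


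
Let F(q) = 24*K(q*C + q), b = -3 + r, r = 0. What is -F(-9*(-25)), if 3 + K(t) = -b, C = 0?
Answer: 0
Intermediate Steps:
b = -3 (b = -3 + 0 = -3)
K(t) = 0 (K(t) = -3 - 1*(-3) = -3 + 3 = 0)
F(q) = 0 (F(q) = 24*0 = 0)
-F(-9*(-25)) = -1*0 = 0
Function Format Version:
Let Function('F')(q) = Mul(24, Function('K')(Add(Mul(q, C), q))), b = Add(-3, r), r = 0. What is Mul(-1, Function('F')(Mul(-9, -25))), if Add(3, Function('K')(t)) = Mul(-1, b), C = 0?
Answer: 0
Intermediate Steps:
b = -3 (b = Add(-3, 0) = -3)
Function('K')(t) = 0 (Function('K')(t) = Add(-3, Mul(-1, -3)) = Add(-3, 3) = 0)
Function('F')(q) = 0 (Function('F')(q) = Mul(24, 0) = 0)
Mul(-1, Function('F')(Mul(-9, -25))) = Mul(-1, 0) = 0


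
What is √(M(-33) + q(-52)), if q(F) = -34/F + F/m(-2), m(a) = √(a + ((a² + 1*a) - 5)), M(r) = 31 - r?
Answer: √(1092650 + 175760*I*√5)/130 ≈ 8.1659 + 1.4239*I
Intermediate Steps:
m(a) = √(-5 + a² + 2*a) (m(a) = √(a + ((a² + a) - 5)) = √(a + ((a + a²) - 5)) = √(a + (-5 + a + a²)) = √(-5 + a² + 2*a))
q(F) = -34/F - I*F*√5/5 (q(F) = -34/F + F/(√(-5 + (-2)² + 2*(-2))) = -34/F + F/(√(-5 + 4 - 4)) = -34/F + F/(√(-5)) = -34/F + F/((I*√5)) = -34/F + F*(-I*√5/5) = -34/F - I*F*√5/5)
√(M(-33) + q(-52)) = √((31 - 1*(-33)) + (-34/(-52) - ⅕*I*(-52)*√5)) = √((31 + 33) + (-34*(-1/52) + 52*I*√5/5)) = √(64 + (17/26 + 52*I*√5/5)) = √(1681/26 + 52*I*√5/5)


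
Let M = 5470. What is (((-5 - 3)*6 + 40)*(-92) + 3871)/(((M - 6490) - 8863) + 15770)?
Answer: 4607/5887 ≈ 0.78257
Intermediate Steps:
(((-5 - 3)*6 + 40)*(-92) + 3871)/(((M - 6490) - 8863) + 15770) = (((-5 - 3)*6 + 40)*(-92) + 3871)/(((5470 - 6490) - 8863) + 15770) = ((-8*6 + 40)*(-92) + 3871)/((-1020 - 8863) + 15770) = ((-48 + 40)*(-92) + 3871)/(-9883 + 15770) = (-8*(-92) + 3871)/5887 = (736 + 3871)*(1/5887) = 4607*(1/5887) = 4607/5887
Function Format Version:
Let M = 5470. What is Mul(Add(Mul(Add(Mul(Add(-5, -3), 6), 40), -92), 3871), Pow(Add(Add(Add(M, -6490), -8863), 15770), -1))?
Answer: Rational(4607, 5887) ≈ 0.78257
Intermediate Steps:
Mul(Add(Mul(Add(Mul(Add(-5, -3), 6), 40), -92), 3871), Pow(Add(Add(Add(M, -6490), -8863), 15770), -1)) = Mul(Add(Mul(Add(Mul(Add(-5, -3), 6), 40), -92), 3871), Pow(Add(Add(Add(5470, -6490), -8863), 15770), -1)) = Mul(Add(Mul(Add(Mul(-8, 6), 40), -92), 3871), Pow(Add(Add(-1020, -8863), 15770), -1)) = Mul(Add(Mul(Add(-48, 40), -92), 3871), Pow(Add(-9883, 15770), -1)) = Mul(Add(Mul(-8, -92), 3871), Pow(5887, -1)) = Mul(Add(736, 3871), Rational(1, 5887)) = Mul(4607, Rational(1, 5887)) = Rational(4607, 5887)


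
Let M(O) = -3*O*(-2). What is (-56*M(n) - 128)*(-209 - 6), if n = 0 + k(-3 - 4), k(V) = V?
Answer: -478160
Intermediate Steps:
n = -7 (n = 0 + (-3 - 4) = 0 - 7 = -7)
M(O) = 6*O
(-56*M(n) - 128)*(-209 - 6) = (-336*(-7) - 128)*(-209 - 6) = (-56*(-42) - 128)*(-215) = (2352 - 128)*(-215) = 2224*(-215) = -478160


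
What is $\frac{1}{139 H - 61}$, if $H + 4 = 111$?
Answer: $\frac{1}{14812} \approx 6.7513 \cdot 10^{-5}$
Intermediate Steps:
$H = 107$ ($H = -4 + 111 = 107$)
$\frac{1}{139 H - 61} = \frac{1}{139 \cdot 107 - 61} = \frac{1}{14873 - 61} = \frac{1}{14812}$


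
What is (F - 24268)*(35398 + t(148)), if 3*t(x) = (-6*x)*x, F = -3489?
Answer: 233436370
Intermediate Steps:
t(x) = -2*x**2 (t(x) = ((-6*x)*x)/3 = (-6*x**2)/3 = -2*x**2)
(F - 24268)*(35398 + t(148)) = (-3489 - 24268)*(35398 - 2*148**2) = -27757*(35398 - 2*21904) = -27757*(35398 - 43808) = -27757*(-8410) = 233436370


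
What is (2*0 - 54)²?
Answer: 2916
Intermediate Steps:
(2*0 - 54)² = (0 - 54)² = (-54)² = 2916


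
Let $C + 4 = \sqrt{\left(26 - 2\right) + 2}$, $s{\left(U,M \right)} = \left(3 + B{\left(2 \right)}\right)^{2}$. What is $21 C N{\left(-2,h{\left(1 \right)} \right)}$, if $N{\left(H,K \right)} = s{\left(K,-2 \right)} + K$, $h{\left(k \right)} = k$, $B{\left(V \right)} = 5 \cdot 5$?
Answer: $-65940 + 16485 \sqrt{26} \approx 18117.0$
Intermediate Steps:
$B{\left(V \right)} = 25$
$s{\left(U,M \right)} = 784$ ($s{\left(U,M \right)} = \left(3 + 25\right)^{2} = 28^{2} = 784$)
$N{\left(H,K \right)} = 784 + K$
$C = -4 + \sqrt{26}$ ($C = -4 + \sqrt{\left(26 - 2\right) + 2} = -4 + \sqrt{24 + 2} = -4 + \sqrt{26} \approx 1.099$)
$21 C N{\left(-2,h{\left(1 \right)} \right)} = 21 \left(-4 + \sqrt{26}\right) \left(784 + 1\right) = \left(-84 + 21 \sqrt{26}\right) 785 = -65940 + 16485 \sqrt{26}$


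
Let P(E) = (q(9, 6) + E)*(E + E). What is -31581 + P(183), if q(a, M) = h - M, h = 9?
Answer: 36495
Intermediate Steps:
q(a, M) = 9 - M
P(E) = 2*E*(3 + E) (P(E) = ((9 - 1*6) + E)*(E + E) = ((9 - 6) + E)*(2*E) = (3 + E)*(2*E) = 2*E*(3 + E))
-31581 + P(183) = -31581 + 2*183*(3 + 183) = -31581 + 2*183*186 = -31581 + 68076 = 36495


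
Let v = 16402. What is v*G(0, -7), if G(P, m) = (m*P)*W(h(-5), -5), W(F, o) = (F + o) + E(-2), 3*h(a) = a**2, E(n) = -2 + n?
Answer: 0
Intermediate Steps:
h(a) = a**2/3
W(F, o) = -4 + F + o (W(F, o) = (F + o) + (-2 - 2) = (F + o) - 4 = -4 + F + o)
G(P, m) = -2*P*m/3 (G(P, m) = (m*P)*(-4 + (1/3)*(-5)**2 - 5) = (P*m)*(-4 + (1/3)*25 - 5) = (P*m)*(-4 + 25/3 - 5) = (P*m)*(-2/3) = -2*P*m/3)
v*G(0, -7) = 16402*(-2/3*0*(-7)) = 16402*0 = 0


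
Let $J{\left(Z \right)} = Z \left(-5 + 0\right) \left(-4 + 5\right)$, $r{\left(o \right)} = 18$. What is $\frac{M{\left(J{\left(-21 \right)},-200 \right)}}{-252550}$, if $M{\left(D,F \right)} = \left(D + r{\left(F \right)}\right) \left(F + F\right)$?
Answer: $\frac{984}{5051} \approx 0.19481$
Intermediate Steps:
$J{\left(Z \right)} = - 5 Z$ ($J{\left(Z \right)} = Z \left(\left(-5\right) 1\right) = Z \left(-5\right) = - 5 Z$)
$M{\left(D,F \right)} = 2 F \left(18 + D\right)$ ($M{\left(D,F \right)} = \left(D + 18\right) \left(F + F\right) = \left(18 + D\right) 2 F = 2 F \left(18 + D\right)$)
$\frac{M{\left(J{\left(-21 \right)},-200 \right)}}{-252550} = \frac{2 \left(-200\right) \left(18 - -105\right)}{-252550} = 2 \left(-200\right) \left(18 + 105\right) \left(- \frac{1}{252550}\right) = 2 \left(-200\right) 123 \left(- \frac{1}{252550}\right) = \left(-49200\right) \left(- \frac{1}{252550}\right) = \frac{984}{5051}$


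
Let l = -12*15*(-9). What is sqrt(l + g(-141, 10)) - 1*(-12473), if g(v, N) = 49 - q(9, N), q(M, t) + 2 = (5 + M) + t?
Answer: 12473 + 3*sqrt(183) ≈ 12514.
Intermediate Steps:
q(M, t) = 3 + M + t (q(M, t) = -2 + ((5 + M) + t) = -2 + (5 + M + t) = 3 + M + t)
l = 1620 (l = -180*(-9) = 1620)
g(v, N) = 37 - N (g(v, N) = 49 - (3 + 9 + N) = 49 - (12 + N) = 49 + (-12 - N) = 37 - N)
sqrt(l + g(-141, 10)) - 1*(-12473) = sqrt(1620 + (37 - 1*10)) - 1*(-12473) = sqrt(1620 + (37 - 10)) + 12473 = sqrt(1620 + 27) + 12473 = sqrt(1647) + 12473 = 3*sqrt(183) + 12473 = 12473 + 3*sqrt(183)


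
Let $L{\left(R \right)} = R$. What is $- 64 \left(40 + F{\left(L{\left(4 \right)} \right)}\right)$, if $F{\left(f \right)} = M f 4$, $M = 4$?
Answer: $-6656$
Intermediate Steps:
$F{\left(f \right)} = 16 f$ ($F{\left(f \right)} = 4 f 4 = 16 f$)
$- 64 \left(40 + F{\left(L{\left(4 \right)} \right)}\right) = - 64 \left(40 + 16 \cdot 4\right) = - 64 \left(40 + 64\right) = \left(-64\right) 104 = -6656$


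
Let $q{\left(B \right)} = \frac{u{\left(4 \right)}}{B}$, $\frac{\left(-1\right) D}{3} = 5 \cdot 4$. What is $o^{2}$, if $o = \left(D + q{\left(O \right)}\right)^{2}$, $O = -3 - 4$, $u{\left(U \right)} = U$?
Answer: $\frac{32319410176}{2401} \approx 1.3461 \cdot 10^{7}$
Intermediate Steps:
$D = -60$ ($D = - 3 \cdot 5 \cdot 4 = \left(-3\right) 20 = -60$)
$O = -7$
$q{\left(B \right)} = \frac{4}{B}$
$o = \frac{179776}{49}$ ($o = \left(-60 + \frac{4}{-7}\right)^{2} = \left(-60 + 4 \left(- \frac{1}{7}\right)\right)^{2} = \left(-60 - \frac{4}{7}\right)^{2} = \left(- \frac{424}{7}\right)^{2} = \frac{179776}{49} \approx 3668.9$)
$o^{2} = \left(\frac{179776}{49}\right)^{2} = \frac{32319410176}{2401}$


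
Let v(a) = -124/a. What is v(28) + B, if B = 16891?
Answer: 118206/7 ≈ 16887.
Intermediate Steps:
v(28) + B = -124/28 + 16891 = -124*1/28 + 16891 = -31/7 + 16891 = 118206/7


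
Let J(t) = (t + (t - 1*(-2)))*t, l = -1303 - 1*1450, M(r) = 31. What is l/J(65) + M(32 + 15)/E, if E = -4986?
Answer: -2332073/7129980 ≈ -0.32708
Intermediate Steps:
l = -2753 (l = -1303 - 1450 = -2753)
J(t) = t*(2 + 2*t) (J(t) = (t + (t + 2))*t = (t + (2 + t))*t = (2 + 2*t)*t = t*(2 + 2*t))
l/J(65) + M(32 + 15)/E = -2753*1/(130*(1 + 65)) + 31/(-4986) = -2753/(2*65*66) + 31*(-1/4986) = -2753/8580 - 31/4986 = -2332073/7129980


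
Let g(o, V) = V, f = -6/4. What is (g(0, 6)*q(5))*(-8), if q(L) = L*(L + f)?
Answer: -840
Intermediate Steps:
f = -3/2 (f = -6*¼ = -3/2 ≈ -1.5000)
q(L) = L*(-3/2 + L) (q(L) = L*(L - 3/2) = L*(-3/2 + L))
(g(0, 6)*q(5))*(-8) = (6*((½)*5*(-3 + 2*5)))*(-8) = (6*((½)*5*(-3 + 10)))*(-8) = (6*((½)*5*7))*(-8) = (6*(35/2))*(-8) = 105*(-8) = -840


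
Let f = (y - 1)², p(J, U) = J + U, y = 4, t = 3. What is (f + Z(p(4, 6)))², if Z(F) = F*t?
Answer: 1521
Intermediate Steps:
f = 9 (f = (4 - 1)² = 3² = 9)
Z(F) = 3*F (Z(F) = F*3 = 3*F)
(f + Z(p(4, 6)))² = (9 + 3*(4 + 6))² = (9 + 3*10)² = (9 + 30)² = 39² = 1521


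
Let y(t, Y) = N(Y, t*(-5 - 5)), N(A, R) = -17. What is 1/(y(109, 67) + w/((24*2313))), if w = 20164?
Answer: -13878/230885 ≈ -0.060108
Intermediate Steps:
y(t, Y) = -17
1/(y(109, 67) + w/((24*2313))) = 1/(-17 + 20164/((24*2313))) = 1/(-17 + 20164/55512) = 1/(-17 + 20164*(1/55512)) = 1/(-17 + 5041/13878) = 1/(-230885/13878) = -13878/230885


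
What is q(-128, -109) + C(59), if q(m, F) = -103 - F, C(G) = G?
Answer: 65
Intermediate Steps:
q(-128, -109) + C(59) = (-103 - 1*(-109)) + 59 = (-103 + 109) + 59 = 6 + 59 = 65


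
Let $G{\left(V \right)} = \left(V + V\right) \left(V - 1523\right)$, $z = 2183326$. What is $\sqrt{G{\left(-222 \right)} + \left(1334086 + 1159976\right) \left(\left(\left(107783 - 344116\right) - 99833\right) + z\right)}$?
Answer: $10 \sqrt{46069323387} \approx 2.1464 \cdot 10^{6}$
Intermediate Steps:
$G{\left(V \right)} = 2 V \left(-1523 + V\right)$
$\sqrt{G{\left(-222 \right)} + \left(1334086 + 1159976\right) \left(\left(\left(107783 - 344116\right) - 99833\right) + z\right)} = \sqrt{2 \left(-222\right) \left(-1523 - 222\right) + \left(1334086 + 1159976\right) \left(\left(\left(107783 - 344116\right) - 99833\right) + 2183326\right)} = \sqrt{2 \left(-222\right) \left(-1745\right) + 2494062 \left(\left(-236333 - 99833\right) + 2183326\right)} = \sqrt{774780 + 2494062 \left(-336166 + 2183326\right)} = \sqrt{774780 + 2494062 \cdot 1847160} = \sqrt{774780 + 4606931563920} = \sqrt{4606932338700} = 10 \sqrt{46069323387}$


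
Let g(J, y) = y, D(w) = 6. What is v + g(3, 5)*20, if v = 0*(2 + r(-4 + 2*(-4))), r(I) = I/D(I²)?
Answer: 100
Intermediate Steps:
r(I) = I/6
v = 0 (v = 0*(2 + (-4 + 2*(-4))/6) = 0*(2 + (-4 - 8)/6) = 0*(2 + (⅙)*(-12)) = 0*(2 - 2) = 0*0 = 0)
v + g(3, 5)*20 = 0 + 5*20 = 0 + 100 = 100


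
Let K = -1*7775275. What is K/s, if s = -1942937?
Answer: 7775275/1942937 ≈ 4.0018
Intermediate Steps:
K = -7775275
K/s = -7775275/(-1942937) = -7775275*(-1/1942937) = 7775275/1942937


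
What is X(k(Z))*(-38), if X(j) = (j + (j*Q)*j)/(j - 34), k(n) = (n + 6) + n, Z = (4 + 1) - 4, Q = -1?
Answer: -1064/13 ≈ -81.846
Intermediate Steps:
Z = 1 (Z = 5 - 4 = 1)
k(n) = 6 + 2*n (k(n) = (6 + n) + n = 6 + 2*n)
X(j) = (j - j²)/(-34 + j) (X(j) = (j + (j*(-1))*j)/(j - 34) = (j + (-j)*j)/(-34 + j) = (j - j²)/(-34 + j))
X(k(Z))*(-38) = ((6 + 2*1)*(1 - (6 + 2*1))/(-34 + (6 + 2*1)))*(-38) = ((6 + 2)*(1 - (6 + 2))/(-34 + (6 + 2)))*(-38) = (8*(1 - 1*8)/(-34 + 8))*(-38) = (8*(1 - 8)/(-26))*(-38) = (8*(-1/26)*(-7))*(-38) = (28/13)*(-38) = -1064/13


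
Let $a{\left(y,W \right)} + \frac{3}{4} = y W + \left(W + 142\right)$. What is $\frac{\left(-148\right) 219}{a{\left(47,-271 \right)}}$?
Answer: $\frac{3504}{1391} \approx 2.5191$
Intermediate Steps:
$a{\left(y,W \right)} = \frac{565}{4} + W + W y$ ($a{\left(y,W \right)} = - \frac{3}{4} + \left(y W + \left(W + 142\right)\right) = - \frac{3}{4} + \left(W y + \left(142 + W\right)\right) = - \frac{3}{4} + \left(142 + W + W y\right) = \frac{565}{4} + W + W y$)
$\frac{\left(-148\right) 219}{a{\left(47,-271 \right)}} = \frac{\left(-148\right) 219}{\frac{565}{4} - 271 - 12737} = - \frac{32412}{\frac{565}{4} - 271 - 12737} = - \frac{32412}{- \frac{51467}{4}} = \left(-32412\right) \left(- \frac{4}{51467}\right) = \frac{3504}{1391}$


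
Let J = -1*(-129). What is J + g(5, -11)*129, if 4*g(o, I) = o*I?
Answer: -6579/4 ≈ -1644.8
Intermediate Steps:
J = 129
g(o, I) = I*o/4 (g(o, I) = (o*I)/4 = (I*o)/4 = I*o/4)
J + g(5, -11)*129 = 129 + ((¼)*(-11)*5)*129 = 129 - 55/4*129 = 129 - 7095/4 = -6579/4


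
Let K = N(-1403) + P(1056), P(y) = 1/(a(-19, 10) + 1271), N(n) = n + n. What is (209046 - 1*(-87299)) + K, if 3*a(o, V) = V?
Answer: 1122199600/3823 ≈ 2.9354e+5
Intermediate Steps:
N(n) = 2*n
a(o, V) = V/3
P(y) = 3/3823 (P(y) = 1/((⅓)*10 + 1271) = 1/(10/3 + 1271) = 1/(3823/3) = 3/3823)
K = -10727335/3823 (K = 2*(-1403) + 3/3823 = -2806 + 3/3823 = -10727335/3823 ≈ -2806.0)
(209046 - 1*(-87299)) + K = (209046 - 1*(-87299)) - 10727335/3823 = (209046 + 87299) - 10727335/3823 = 296345 - 10727335/3823 = 1122199600/3823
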